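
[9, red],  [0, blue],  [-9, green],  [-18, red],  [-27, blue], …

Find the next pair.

[-36, green]

First slot goes 9, 0, -9, -18, -27 → -36 (−9 each step).
Colour goes red, blue, green, red, blue → green (repeats red → blue → green).
Putting it together: [-36, green].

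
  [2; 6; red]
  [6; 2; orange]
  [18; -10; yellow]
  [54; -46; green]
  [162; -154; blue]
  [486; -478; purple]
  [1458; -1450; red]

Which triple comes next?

[4374; -4366; orange]

First component: 2, 6, 18, 54, 162, 486, 1458 → 4374 (×3 each step).
Second component goes 6, 2, -10, -46, -154, -478, -1450 → -4366 (together with the first component always sums to 8).
Colour — repeats red → orange → yellow → green → blue → purple: red, orange, yellow, green, blue, purple, red → orange.
So the next triple is [4374; -4366; orange].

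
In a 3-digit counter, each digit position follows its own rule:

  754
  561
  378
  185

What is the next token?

First digit: −2 each step, mod 10, so 7, 5, 3, 1 → 9.
Second digit: +1 each step, mod 10, so 5, 6, 7, 8 → 9.
Third digit goes 4, 1, 8, 5 → 2 (−3 each step, mod 10).
Putting it together: 992.

992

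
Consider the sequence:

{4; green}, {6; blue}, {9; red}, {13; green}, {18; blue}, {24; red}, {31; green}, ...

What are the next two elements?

{39; blue}, {48; red}

First part: 4, 6, 9, 13, 18, 24, 31 → 39 → 48 (differences are 2, 3, 4, … (increasing by 1 each time)).
Colour: repeats green → blue → red; green, blue, red, green, blue, red, green → blue → red.
Putting the parts together: {39; blue} and then {48; red}.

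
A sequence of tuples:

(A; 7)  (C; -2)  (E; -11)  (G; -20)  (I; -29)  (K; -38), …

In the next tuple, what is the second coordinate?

-47

Letter: letters move forward 2 places in the alphabet; A, C, E, G, I, K → M.
Second coordinate: −9 each step, so 7, -2, -11, -20, -29, -38 → -47.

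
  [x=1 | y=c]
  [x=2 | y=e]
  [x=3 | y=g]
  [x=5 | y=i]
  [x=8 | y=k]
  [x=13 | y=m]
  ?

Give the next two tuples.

For the x, each term is the sum of the two before it: 1, 2, 3, 5, 8, 13 → 21 → 34.
Y — letters move forward 2 places in the alphabet: c, e, g, i, k, m → o → q.
So the next two tuples are [x=21 | y=o] and [x=34 | y=q].

[x=21 | y=o], [x=34 | y=q]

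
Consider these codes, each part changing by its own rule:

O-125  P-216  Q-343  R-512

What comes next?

S-729

For the letter, letters move forward 1 place in the alphabet: O, P, Q, R → S.
Second component: perfect cubes: 5³, 6³, 7³, …, so 125, 216, 343, 512 → 729.
Combining the parts gives S-729.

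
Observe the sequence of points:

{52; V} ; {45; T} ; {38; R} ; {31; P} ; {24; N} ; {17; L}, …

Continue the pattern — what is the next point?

{10; J}

First slot: −7 each step; 52, 45, 38, 31, 24, 17 → 10.
Letter — letters move back 2 places in the alphabet: V, T, R, P, N, L → J.
Putting it together: {10; J}.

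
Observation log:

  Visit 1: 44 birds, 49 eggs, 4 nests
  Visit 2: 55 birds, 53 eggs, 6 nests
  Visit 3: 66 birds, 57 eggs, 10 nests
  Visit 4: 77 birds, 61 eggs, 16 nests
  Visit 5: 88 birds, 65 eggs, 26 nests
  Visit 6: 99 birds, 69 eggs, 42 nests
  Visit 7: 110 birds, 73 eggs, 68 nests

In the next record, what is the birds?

121

Birds: +11 each step; 44, 55, 66, 77, 88, 99, 110 → 121.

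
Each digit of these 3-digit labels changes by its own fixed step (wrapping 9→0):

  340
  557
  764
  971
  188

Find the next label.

395

First digit — +2 each step, mod 10: 3, 5, 7, 9, 1 → 3.
For the second digit, +1 each step, mod 10: 4, 5, 6, 7, 8 → 9.
Third digit — −3 each step, mod 10: 0, 7, 4, 1, 8 → 5.
Combining the parts gives 395.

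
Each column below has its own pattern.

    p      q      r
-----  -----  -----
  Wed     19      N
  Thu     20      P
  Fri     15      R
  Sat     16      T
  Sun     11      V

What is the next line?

Mon  12  X

Column p goes Wed, Thu, Fri, Sat, Sun → Mon (runs through the weekdays Mon→Sun).
Column q: alternating steps +1, −5, +1, −5, …, so 19, 20, 15, 16, 11 → 12.
Column r: letters move forward 2 places in the alphabet; N, P, R, T, V → X.
Combining the parts gives Mon  12  X.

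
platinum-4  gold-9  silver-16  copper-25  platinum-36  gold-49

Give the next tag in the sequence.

Metal: repeats platinum → gold → silver → copper, so platinum, gold, silver, copper, platinum, gold → silver.
For the second component, perfect squares: 2², 3², 4², …: 4, 9, 16, 25, 36, 49 → 64.
So the next tag is silver-64.

silver-64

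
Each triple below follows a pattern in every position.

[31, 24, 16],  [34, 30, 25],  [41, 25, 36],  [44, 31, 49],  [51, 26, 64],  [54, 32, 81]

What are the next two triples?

[61, 27, 100], [64, 33, 121]

First value goes 31, 34, 41, 44, 51, 54 → 61 → 64 (alternating steps +3, +7, +3, +7, …).
Second value — alternating steps +6, −5, +6, −5, …: 24, 30, 25, 31, 26, 32 → 27 → 33.
Third value goes 16, 25, 36, 49, 64, 81 → 100 → 121 (perfect squares: 4², 5², 6², …).
So the next two triples are [61, 27, 100] and [64, 33, 121].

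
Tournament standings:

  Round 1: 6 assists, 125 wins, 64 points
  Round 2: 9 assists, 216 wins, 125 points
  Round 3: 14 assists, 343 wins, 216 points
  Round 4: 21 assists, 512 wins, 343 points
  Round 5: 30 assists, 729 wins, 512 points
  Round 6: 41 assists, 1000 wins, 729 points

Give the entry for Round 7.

54 assists, 1331 wins, 1000 points

Assists goes 6, 9, 14, 21, 30, 41 → 54 (differences are 3, 5, 7, … (increasing by 2 each time)).
Wins goes 125, 216, 343, 512, 729, 1000 → 1331 (perfect cubes: 5³, 6³, 7³, …).
Points: 64, 125, 216, 343, 512, 729 → 1000 (perfect cubes: 4³, 5³, 6³, …).
Combining the parts gives 54 assists, 1331 wins, 1000 points.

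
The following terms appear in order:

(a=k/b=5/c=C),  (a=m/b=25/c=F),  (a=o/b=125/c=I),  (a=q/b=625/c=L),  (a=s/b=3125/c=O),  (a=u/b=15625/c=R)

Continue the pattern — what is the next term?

A: k, m, o, q, s, u → w (letters move forward 2 places in the alphabet).
B — ×5 each step: 5, 25, 125, 625, 3125, 15625 → 78125.
C: letters move forward 3 places in the alphabet, so C, F, I, L, O, R → U.
So the next term is (a=w/b=78125/c=U).

(a=w/b=78125/c=U)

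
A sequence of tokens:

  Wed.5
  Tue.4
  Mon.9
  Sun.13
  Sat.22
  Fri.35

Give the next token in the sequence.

Thu.57

Day goes Wed, Tue, Mon, Sun, Sat, Fri → Thu (runs backward through the weekdays Mon→Sun).
Second component: each term is the sum of the two before it; 5, 4, 9, 13, 22, 35 → 57.
Combining the parts gives Thu.57.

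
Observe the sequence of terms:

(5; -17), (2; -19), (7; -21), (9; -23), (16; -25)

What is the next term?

(25; -27)

First component: 5, 2, 7, 9, 16 → 25 (each term is the sum of the two before it).
For the second component, −2 each step: -17, -19, -21, -23, -25 → -27.
Putting it together: (25; -27).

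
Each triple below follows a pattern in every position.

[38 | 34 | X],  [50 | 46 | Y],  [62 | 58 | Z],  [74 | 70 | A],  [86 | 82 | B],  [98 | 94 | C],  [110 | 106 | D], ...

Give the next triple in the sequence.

First slot: +12 each step, so 38, 50, 62, 74, 86, 98, 110 → 122.
Second slot — always 4 less than the first slot: 34, 46, 58, 70, 82, 94, 106 → 118.
For the letter, letters move forward 1 place in the alphabet, wrapping Z→A: X, Y, Z, A, B, C, D → E.
So the next triple is [122 | 118 | E].

[122 | 118 | E]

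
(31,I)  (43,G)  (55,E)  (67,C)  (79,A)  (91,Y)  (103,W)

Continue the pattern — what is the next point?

(115,U)

First slot: +12 each step, so 31, 43, 55, 67, 79, 91, 103 → 115.
For the letter, letters move back 2 places in the alphabet, wrapping A→Z: I, G, E, C, A, Y, W → U.
Putting it together: (115,U).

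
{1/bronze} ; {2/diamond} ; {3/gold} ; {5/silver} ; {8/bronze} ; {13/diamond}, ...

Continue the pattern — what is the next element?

First coordinate — each term is the sum of the two before it: 1, 2, 3, 5, 8, 13 → 21.
Rank: repeats bronze → diamond → gold → silver; bronze, diamond, gold, silver, bronze, diamond → gold.
So the next element is {21/gold}.

{21/gold}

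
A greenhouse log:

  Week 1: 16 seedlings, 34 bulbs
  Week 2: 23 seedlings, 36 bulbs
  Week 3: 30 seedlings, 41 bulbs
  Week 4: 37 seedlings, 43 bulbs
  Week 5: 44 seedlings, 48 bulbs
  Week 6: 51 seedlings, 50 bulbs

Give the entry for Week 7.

Seedlings — +7 each step: 16, 23, 30, 37, 44, 51 → 58.
Bulbs: 34, 36, 41, 43, 48, 50 → 55 (alternating steps +2, +5, +2, +5, …).
Putting it together: 58 seedlings, 55 bulbs.

58 seedlings, 55 bulbs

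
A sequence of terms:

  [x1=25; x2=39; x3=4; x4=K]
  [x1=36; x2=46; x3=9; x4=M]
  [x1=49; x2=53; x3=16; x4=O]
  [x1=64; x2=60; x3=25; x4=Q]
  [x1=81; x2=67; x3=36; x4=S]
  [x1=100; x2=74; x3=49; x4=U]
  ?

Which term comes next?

[x1=121; x2=81; x3=64; x4=W]

X1 — perfect squares: 5², 6², 7², …: 25, 36, 49, 64, 81, 100 → 121.
X2: 39, 46, 53, 60, 67, 74 → 81 (+7 each step).
X3 goes 4, 9, 16, 25, 36, 49 → 64 (perfect squares: 2², 3², 4², …).
For the x4, letters move forward 2 places in the alphabet: K, M, O, Q, S, U → W.
So the next term is [x1=121; x2=81; x3=64; x4=W].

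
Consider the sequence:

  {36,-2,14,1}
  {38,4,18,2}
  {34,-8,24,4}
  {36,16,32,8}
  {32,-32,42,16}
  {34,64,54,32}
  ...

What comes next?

First value: alternating steps +2, −4, +2, −4, …, so 36, 38, 34, 36, 32, 34 → 30.
Second value goes -2, 4, -8, 16, -32, 64 → -128 (×(-2) each step).
Third value: differences are 4, 6, 8, … (increasing by 2 each time); 14, 18, 24, 32, 42, 54 → 68.
Fourth value: ×2 each step, so 1, 2, 4, 8, 16, 32 → 64.
Putting it together: {30,-128,68,64}.

{30,-128,68,64}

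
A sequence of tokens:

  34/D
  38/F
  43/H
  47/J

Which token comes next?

First component: 34, 38, 43, 47 → 52 (alternating steps +4, +5, +4, +5, …).
Letter goes D, F, H, J → L (letters move forward 2 places in the alphabet).
So the next token is 52/L.

52/L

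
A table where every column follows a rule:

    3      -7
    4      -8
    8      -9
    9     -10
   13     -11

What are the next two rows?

First component goes 3, 4, 8, 9, 13 → 14 → 18 (alternating steps +1, +4, +1, +4, …).
Second component: −1 each step, so -7, -8, -9, -10, -11 → -12 → -13.
Putting the parts together: 14  -12 and then 18  -13.

14  -12; 18  -13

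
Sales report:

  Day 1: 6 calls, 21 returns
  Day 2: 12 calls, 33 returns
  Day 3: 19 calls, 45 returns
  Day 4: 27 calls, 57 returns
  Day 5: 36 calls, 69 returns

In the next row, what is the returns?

81

Calls: differences are 6, 7, 8, … (increasing by 1 each time), so 6, 12, 19, 27, 36 → 46.
Returns — +12 each step: 21, 33, 45, 57, 69 → 81.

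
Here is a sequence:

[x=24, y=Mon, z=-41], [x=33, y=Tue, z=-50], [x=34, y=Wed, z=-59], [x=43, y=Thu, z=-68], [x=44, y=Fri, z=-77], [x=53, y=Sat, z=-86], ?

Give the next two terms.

[x=54, y=Sun, z=-95], [x=63, y=Mon, z=-104]

X: 24, 33, 34, 43, 44, 53 → 54 → 63 (alternating steps +9, +1, +9, +1, …).
Y goes Mon, Tue, Wed, Thu, Fri, Sat → Sun → Mon (runs through the weekdays Mon→Sun).
For the z, −9 each step: -41, -50, -59, -68, -77, -86 → -95 → -104.
So the next two terms are [x=54, y=Sun, z=-95] and [x=63, y=Mon, z=-104].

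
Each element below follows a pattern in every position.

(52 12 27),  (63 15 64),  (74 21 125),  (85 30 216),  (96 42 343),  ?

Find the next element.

(107 57 512)

First entry goes 52, 63, 74, 85, 96 → 107 (+11 each step).
Second entry: 12, 15, 21, 30, 42 → 57 (differences are 3, 6, 9, … (increasing by 3 each time)).
Third entry — perfect cubes: 3³, 4³, 5³, …: 27, 64, 125, 216, 343 → 512.
So the next element is (107 57 512).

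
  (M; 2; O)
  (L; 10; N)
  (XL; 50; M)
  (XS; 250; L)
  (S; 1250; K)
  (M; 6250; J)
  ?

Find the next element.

Size: repeats M → L → XL → XS → S, so M, L, XL, XS, S, M → L.
For the second coordinate, ×5 each step: 2, 10, 50, 250, 1250, 6250 → 31250.
For the letter, letters move back 1 place in the alphabet: O, N, M, L, K, J → I.
Combining the parts gives (L; 31250; I).

(L; 31250; I)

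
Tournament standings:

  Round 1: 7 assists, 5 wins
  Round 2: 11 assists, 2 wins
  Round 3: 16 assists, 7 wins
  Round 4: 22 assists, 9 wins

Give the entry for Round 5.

29 assists, 16 wins

Assists: differences are 4, 5, 6, … (increasing by 1 each time), so 7, 11, 16, 22 → 29.
Wins — each term is the sum of the two before it: 5, 2, 7, 9 → 16.
Putting it together: 29 assists, 16 wins.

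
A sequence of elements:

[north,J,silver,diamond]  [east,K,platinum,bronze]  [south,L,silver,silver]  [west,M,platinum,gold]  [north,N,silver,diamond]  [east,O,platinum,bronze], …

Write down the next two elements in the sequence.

For the direction, repeats north → east → south → west: north, east, south, west, north, east → south → west.
Letter: J, K, L, M, N, O → P → Q (letters move forward 1 place in the alphabet).
Metal: alternates silver ↔ platinum, so silver, platinum, silver, platinum, silver, platinum → silver → platinum.
For the rank, repeats diamond → bronze → silver → gold: diamond, bronze, silver, gold, diamond, bronze → silver → gold.
Putting the parts together: [south,P,silver,silver] and then [west,Q,platinum,gold].

[south,P,silver,silver], [west,Q,platinum,gold]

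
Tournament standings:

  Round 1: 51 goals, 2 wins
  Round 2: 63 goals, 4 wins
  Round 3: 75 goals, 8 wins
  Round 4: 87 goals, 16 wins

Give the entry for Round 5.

99 goals, 32 wins

Goals: +12 each step; 51, 63, 75, 87 → 99.
Wins: 2, 4, 8, 16 → 32 (×2 each step).
Combining the parts gives 99 goals, 32 wins.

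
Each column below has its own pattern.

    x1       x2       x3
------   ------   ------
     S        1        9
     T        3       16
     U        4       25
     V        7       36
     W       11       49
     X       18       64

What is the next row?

Y  29  81

Column x1: letters move forward 1 place in the alphabet, so S, T, U, V, W, X → Y.
Column x2: 1, 3, 4, 7, 11, 18 → 29 (each term is the sum of the two before it).
Column x3: perfect squares: 3², 4², 5², …; 9, 16, 25, 36, 49, 64 → 81.
Combining the parts gives Y  29  81.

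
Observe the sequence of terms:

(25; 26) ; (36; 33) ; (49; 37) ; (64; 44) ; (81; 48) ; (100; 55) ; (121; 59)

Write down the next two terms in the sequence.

First value: perfect squares: 5², 6², 7², …, so 25, 36, 49, 64, 81, 100, 121 → 144 → 169.
For the second value, alternating steps +7, +4, +7, +4, …: 26, 33, 37, 44, 48, 55, 59 → 66 → 70.
So the next two terms are (144; 66) and (169; 70).

(144; 66), (169; 70)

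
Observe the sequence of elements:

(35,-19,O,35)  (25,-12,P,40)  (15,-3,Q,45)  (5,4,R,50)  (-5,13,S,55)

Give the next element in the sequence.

(-15,20,T,60)

First part: −10 each step; 35, 25, 15, 5, -5 → -15.
For the second part, alternating steps +7, +9, +7, +9, …: -19, -12, -3, 4, 13 → 20.
Letter — letters move forward 1 place in the alphabet: O, P, Q, R, S → T.
For the fourth part, +5 each step: 35, 40, 45, 50, 55 → 60.
Combining the parts gives (-15,20,T,60).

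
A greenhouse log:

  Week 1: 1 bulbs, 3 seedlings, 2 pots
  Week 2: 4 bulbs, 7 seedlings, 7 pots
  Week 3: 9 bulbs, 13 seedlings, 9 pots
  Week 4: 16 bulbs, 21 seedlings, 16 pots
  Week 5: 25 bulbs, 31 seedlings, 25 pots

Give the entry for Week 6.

Bulbs: perfect squares: 1², 2², 3², …; 1, 4, 9, 16, 25 → 36.
Seedlings: differences are 4, 6, 8, … (increasing by 2 each time); 3, 7, 13, 21, 31 → 43.
Pots goes 2, 7, 9, 16, 25 → 41 (each term is the sum of the two before it).
Combining the parts gives 36 bulbs, 43 seedlings, 41 pots.

36 bulbs, 43 seedlings, 41 pots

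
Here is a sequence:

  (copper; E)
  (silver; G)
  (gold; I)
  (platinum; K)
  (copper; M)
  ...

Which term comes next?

Metal — repeats copper → silver → gold → platinum: copper, silver, gold, platinum, copper → silver.
For the letter, letters move forward 2 places in the alphabet: E, G, I, K, M → O.
Putting it together: (silver; O).

(silver; O)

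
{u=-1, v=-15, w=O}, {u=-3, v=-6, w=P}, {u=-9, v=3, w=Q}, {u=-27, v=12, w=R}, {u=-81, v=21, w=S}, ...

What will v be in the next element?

U: ×3 each step, so -1, -3, -9, -27, -81 → -243.
For the v, +9 each step: -15, -6, 3, 12, 21 → 30.
W: O, P, Q, R, S → T (letters move forward 1 place in the alphabet).

30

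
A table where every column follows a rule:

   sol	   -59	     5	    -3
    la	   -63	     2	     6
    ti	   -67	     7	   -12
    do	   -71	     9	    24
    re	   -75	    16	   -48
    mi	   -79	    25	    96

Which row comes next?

fa  -83  41  -192

Note: runs through the solfège scale do→ti, so sol, la, ti, do, re, mi → fa.
Second component: -59, -63, -67, -71, -75, -79 → -83 (−4 each step).
Third component: each term is the sum of the two before it; 5, 2, 7, 9, 16, 25 → 41.
For the fourth component, ×(-2) each step: -3, 6, -12, 24, -48, 96 → -192.
Putting it together: fa  -83  41  -192.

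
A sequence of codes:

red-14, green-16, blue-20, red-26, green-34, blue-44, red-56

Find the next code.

Colour: red, green, blue, red, green, blue, red → green (repeats red → green → blue).
For the second component, differences are 2, 4, 6, … (increasing by 2 each time): 14, 16, 20, 26, 34, 44, 56 → 70.
Putting it together: green-70.

green-70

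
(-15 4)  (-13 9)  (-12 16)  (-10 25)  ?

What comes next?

(-9 36)

First component: alternating steps +2, +1, +2, +1, …, so -15, -13, -12, -10 → -9.
Second component: 4, 9, 16, 25 → 36 (perfect squares: 2², 3², 4², …).
So the next element is (-9 36).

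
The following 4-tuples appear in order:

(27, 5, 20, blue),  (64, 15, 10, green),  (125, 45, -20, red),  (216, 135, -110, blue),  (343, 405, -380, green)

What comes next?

(512, 1215, -1190, red)

First entry: perfect cubes: 3³, 4³, 5³, …, so 27, 64, 125, 216, 343 → 512.
Second entry: ×3 each step, so 5, 15, 45, 135, 405 → 1215.
Third entry goes 20, 10, -20, -110, -380 → -1190 (together with the second entry always sums to 25).
Colour: blue, green, red, blue, green → red (repeats blue → green → red).
Combining the parts gives (512, 1215, -1190, red).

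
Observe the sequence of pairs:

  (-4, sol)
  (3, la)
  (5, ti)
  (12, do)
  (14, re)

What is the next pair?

For the first part, alternating steps +7, +2, +7, +2, …: -4, 3, 5, 12, 14 → 21.
Note goes sol, la, ti, do, re → mi (runs through the solfège scale do→ti).
Combining the parts gives (21, mi).

(21, mi)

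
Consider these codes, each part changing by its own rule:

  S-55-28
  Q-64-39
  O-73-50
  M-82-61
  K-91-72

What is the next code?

Letter — letters move back 2 places in the alphabet: S, Q, O, M, K → I.
Second component: 55, 64, 73, 82, 91 → 100 (+9 each step).
Third component: 28, 39, 50, 61, 72 → 83 (+11 each step).
Combining the parts gives I-100-83.

I-100-83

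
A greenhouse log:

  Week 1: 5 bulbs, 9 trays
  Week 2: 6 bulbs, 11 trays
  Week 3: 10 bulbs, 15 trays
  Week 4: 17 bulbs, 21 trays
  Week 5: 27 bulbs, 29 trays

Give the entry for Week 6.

40 bulbs, 39 trays

Bulbs: 5, 6, 10, 17, 27 → 40 (differences are 1, 4, 7, … (increasing by 3 each time)).
Trays goes 9, 11, 15, 21, 29 → 39 (differences are 2, 4, 6, … (increasing by 2 each time)).
So the next record is 40 bulbs, 39 trays.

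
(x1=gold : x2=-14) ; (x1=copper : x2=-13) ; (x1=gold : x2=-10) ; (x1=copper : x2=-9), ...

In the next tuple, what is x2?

-6

X1 — alternates gold ↔ copper: gold, copper, gold, copper → gold.
X2: -14, -13, -10, -9 → -6 (alternating steps +1, +3, +1, +3, …).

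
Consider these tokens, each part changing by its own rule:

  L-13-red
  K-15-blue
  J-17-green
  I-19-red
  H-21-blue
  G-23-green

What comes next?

F-25-red

For the letter, letters move back 1 place in the alphabet: L, K, J, I, H, G → F.
Second component: +2 each step; 13, 15, 17, 19, 21, 23 → 25.
Colour: repeats red → blue → green; red, blue, green, red, blue, green → red.
So the next token is F-25-red.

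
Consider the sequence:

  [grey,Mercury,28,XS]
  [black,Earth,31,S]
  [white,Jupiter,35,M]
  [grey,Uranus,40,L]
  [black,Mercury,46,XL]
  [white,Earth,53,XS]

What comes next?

[grey,Jupiter,61,S]

For the shade, repeats grey → black → white: grey, black, white, grey, black, white → grey.
For the planet, repeats Mercury → Earth → Jupiter → Uranus: Mercury, Earth, Jupiter, Uranus, Mercury, Earth → Jupiter.
Third slot: 28, 31, 35, 40, 46, 53 → 61 (differences are 3, 4, 5, … (increasing by 1 each time)).
Size: repeats XS → S → M → L → XL, so XS, S, M, L, XL, XS → S.
Combining the parts gives [grey,Jupiter,61,S].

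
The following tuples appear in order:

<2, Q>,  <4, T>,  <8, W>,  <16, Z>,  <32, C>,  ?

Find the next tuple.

<64, F>

First slot: ×2 each step, so 2, 4, 8, 16, 32 → 64.
Letter: letters move forward 3 places in the alphabet, wrapping Z→A; Q, T, W, Z, C → F.
Combining the parts gives <64, F>.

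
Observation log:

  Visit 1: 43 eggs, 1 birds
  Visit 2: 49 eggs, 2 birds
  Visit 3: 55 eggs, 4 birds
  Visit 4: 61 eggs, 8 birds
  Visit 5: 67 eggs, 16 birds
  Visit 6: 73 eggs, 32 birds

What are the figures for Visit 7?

79 eggs, 64 birds

Eggs: +6 each step, so 43, 49, 55, 61, 67, 73 → 79.
Birds goes 1, 2, 4, 8, 16, 32 → 64 (×2 each step).
So the next line is 79 eggs, 64 birds.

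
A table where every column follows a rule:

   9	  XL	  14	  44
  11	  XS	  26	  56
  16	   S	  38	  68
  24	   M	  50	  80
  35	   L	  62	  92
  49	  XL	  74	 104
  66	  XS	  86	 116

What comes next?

First component goes 9, 11, 16, 24, 35, 49, 66 → 86 (differences are 2, 5, 8, … (increasing by 3 each time)).
Size goes XL, XS, S, M, L, XL, XS → S (repeats XL → XS → S → M → L).
Third component: +12 each step, so 14, 26, 38, 50, 62, 74, 86 → 98.
Fourth component: 44, 56, 68, 80, 92, 104, 116 → 128 (+12 each step).
Combining the parts gives 86  S  98  128.

86  S  98  128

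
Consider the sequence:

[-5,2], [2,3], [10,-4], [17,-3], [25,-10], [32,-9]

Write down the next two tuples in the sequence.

[40,-16], [47,-15]

For the first slot, alternating steps +7, +8, +7, +8, …: -5, 2, 10, 17, 25, 32 → 40 → 47.
Second slot goes 2, 3, -4, -3, -10, -9 → -16 → -15 (alternating steps +1, −7, +1, −7, …).
Putting the parts together: [40,-16] and then [47,-15].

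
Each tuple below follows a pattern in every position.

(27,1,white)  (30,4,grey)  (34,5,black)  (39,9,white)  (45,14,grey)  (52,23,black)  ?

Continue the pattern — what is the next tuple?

First entry — differences are 3, 4, 5, … (increasing by 1 each time): 27, 30, 34, 39, 45, 52 → 60.
Second entry — each term is the sum of the two before it: 1, 4, 5, 9, 14, 23 → 37.
Shade: repeats white → grey → black; white, grey, black, white, grey, black → white.
Putting it together: (60,37,white).

(60,37,white)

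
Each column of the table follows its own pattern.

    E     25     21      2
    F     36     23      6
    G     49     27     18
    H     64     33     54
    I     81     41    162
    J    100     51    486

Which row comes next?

K  121  63  1458

Letter goes E, F, G, H, I, J → K (letters move forward 1 place in the alphabet).
Second component: perfect squares: 5², 6², 7², …; 25, 36, 49, 64, 81, 100 → 121.
Third component: differences are 2, 4, 6, … (increasing by 2 each time), so 21, 23, 27, 33, 41, 51 → 63.
Fourth component goes 2, 6, 18, 54, 162, 486 → 1458 (×3 each step).
Putting it together: K  121  63  1458.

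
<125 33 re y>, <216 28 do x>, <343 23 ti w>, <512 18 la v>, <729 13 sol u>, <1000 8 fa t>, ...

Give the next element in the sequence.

For the first coordinate, perfect cubes: 5³, 6³, 7³, …: 125, 216, 343, 512, 729, 1000 → 1331.
Second coordinate — −5 each step: 33, 28, 23, 18, 13, 8 → 3.
For the note, runs backward through the solfège scale do→ti: re, do, ti, la, sol, fa → mi.
Letter: y, x, w, v, u, t → s (letters move back 1 place in the alphabet).
Putting it together: <1331 3 mi s>.

<1331 3 mi s>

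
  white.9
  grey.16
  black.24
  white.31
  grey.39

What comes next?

black.46

Shade — repeats white → grey → black: white, grey, black, white, grey → black.
Second component: alternating steps +7, +8, +7, +8, …; 9, 16, 24, 31, 39 → 46.
Putting it together: black.46.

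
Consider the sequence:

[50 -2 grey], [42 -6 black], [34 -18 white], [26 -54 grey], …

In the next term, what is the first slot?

18

For the first slot, −8 each step: 50, 42, 34, 26 → 18.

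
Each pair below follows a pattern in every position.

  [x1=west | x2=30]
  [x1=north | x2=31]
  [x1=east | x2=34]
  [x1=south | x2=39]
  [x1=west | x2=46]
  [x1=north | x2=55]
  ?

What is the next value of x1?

X1 goes west, north, east, south, west, north → east (repeats west → north → east → south).

east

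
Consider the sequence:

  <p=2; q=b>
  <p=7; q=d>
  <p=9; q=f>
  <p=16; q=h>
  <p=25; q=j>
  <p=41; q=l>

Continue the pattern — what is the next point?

P: each term is the sum of the two before it; 2, 7, 9, 16, 25, 41 → 66.
Q — letters move forward 2 places in the alphabet: b, d, f, h, j, l → n.
Combining the parts gives <p=66; q=n>.

<p=66; q=n>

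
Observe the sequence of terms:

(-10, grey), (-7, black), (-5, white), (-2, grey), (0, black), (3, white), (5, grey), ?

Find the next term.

(8, black)

First coordinate: alternating steps +3, +2, +3, +2, …; -10, -7, -5, -2, 0, 3, 5 → 8.
Shade — repeats grey → black → white: grey, black, white, grey, black, white, grey → black.
Putting it together: (8, black).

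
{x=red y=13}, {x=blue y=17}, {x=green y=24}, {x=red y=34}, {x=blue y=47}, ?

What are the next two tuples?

{x=green y=63}, {x=red y=82}

X goes red, blue, green, red, blue → green → red (repeats red → blue → green).
Y: 13, 17, 24, 34, 47 → 63 → 82 (differences are 4, 7, 10, … (increasing by 3 each time)).
Putting the parts together: {x=green y=63} and then {x=red y=82}.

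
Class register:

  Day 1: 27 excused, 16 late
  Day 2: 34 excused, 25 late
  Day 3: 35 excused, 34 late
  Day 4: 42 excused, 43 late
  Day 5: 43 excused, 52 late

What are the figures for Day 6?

Excused goes 27, 34, 35, 42, 43 → 50 (alternating steps +7, +1, +7, +1, …).
Late goes 16, 25, 34, 43, 52 → 61 (+9 each step).
Putting it together: 50 excused, 61 late.

50 excused, 61 late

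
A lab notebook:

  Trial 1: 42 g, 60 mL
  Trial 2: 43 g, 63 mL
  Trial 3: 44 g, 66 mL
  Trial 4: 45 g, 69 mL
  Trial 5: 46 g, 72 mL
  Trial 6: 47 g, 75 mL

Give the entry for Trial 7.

48 g, 78 mL

G: +1 each step, so 42, 43, 44, 45, 46, 47 → 48.
ML goes 60, 63, 66, 69, 72, 75 → 78 (+3 each step).
Combining the parts gives 48 g, 78 mL.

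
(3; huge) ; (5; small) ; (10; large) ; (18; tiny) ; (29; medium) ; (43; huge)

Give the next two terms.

(60; small), (80; large)

For the first entry, differences are 2, 5, 8, … (increasing by 3 each time): 3, 5, 10, 18, 29, 43 → 60 → 80.
Size — repeats huge → small → large → tiny → medium: huge, small, large, tiny, medium, huge → small → large.
So the next two terms are (60; small) and (80; large).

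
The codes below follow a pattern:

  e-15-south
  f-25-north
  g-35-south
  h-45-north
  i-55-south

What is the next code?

For the letter, letters move forward 1 place in the alphabet: e, f, g, h, i → j.
Second component: +10 each step; 15, 25, 35, 45, 55 → 65.
Direction — alternates south ↔ north: south, north, south, north, south → north.
Combining the parts gives j-65-north.

j-65-north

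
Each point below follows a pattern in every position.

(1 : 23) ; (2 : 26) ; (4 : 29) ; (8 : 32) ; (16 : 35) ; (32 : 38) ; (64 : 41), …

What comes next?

First part: ×2 each step; 1, 2, 4, 8, 16, 32, 64 → 128.
Second part — +3 each step: 23, 26, 29, 32, 35, 38, 41 → 44.
Combining the parts gives (128 : 44).

(128 : 44)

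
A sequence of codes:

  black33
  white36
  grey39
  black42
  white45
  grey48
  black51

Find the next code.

Shade — repeats black → white → grey: black, white, grey, black, white, grey, black → white.
Second component goes 33, 36, 39, 42, 45, 48, 51 → 54 (+3 each step).
So the next code is white54.

white54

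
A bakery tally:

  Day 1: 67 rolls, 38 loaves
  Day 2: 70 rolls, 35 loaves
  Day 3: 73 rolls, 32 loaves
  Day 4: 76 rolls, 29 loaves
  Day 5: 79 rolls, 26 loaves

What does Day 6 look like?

82 rolls, 23 loaves

Rolls: +3 each step, so 67, 70, 73, 76, 79 → 82.
Loaves: together with the rolls always sums to 105; 38, 35, 32, 29, 26 → 23.
Combining the parts gives 82 rolls, 23 loaves.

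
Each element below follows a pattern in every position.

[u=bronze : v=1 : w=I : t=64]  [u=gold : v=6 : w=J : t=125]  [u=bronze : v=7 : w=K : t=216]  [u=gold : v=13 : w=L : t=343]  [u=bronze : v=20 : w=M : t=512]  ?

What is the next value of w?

N

U: alternates bronze ↔ gold, so bronze, gold, bronze, gold, bronze → gold.
For the v, each term is the sum of the two before it: 1, 6, 7, 13, 20 → 33.
W: I, J, K, L, M → N (letters move forward 1 place in the alphabet).
T: perfect cubes: 4³, 5³, 6³, …; 64, 125, 216, 343, 512 → 729.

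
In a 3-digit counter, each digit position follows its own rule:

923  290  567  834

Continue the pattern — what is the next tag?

First digit: +3 each step, mod 10, so 9, 2, 5, 8 → 1.
Second digit: −3 each step, mod 10; 2, 9, 6, 3 → 0.
Third digit: −3 each step, mod 10; 3, 0, 7, 4 → 1.
Combining the parts gives 101.

101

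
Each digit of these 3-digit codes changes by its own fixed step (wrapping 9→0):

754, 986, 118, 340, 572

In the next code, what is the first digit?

First digit: 7, 9, 1, 3, 5 → 7 (+2 each step, mod 10).
Second digit — +3 each step, mod 10: 5, 8, 1, 4, 7 → 0.
For the third digit, +2 each step, mod 10: 4, 6, 8, 0, 2 → 4.

7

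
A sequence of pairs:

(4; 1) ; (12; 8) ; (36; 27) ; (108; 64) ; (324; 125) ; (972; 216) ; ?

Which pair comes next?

(2916; 343)

First component: 4, 12, 36, 108, 324, 972 → 2916 (×3 each step).
Second component: perfect cubes: 1³, 2³, 3³, …, so 1, 8, 27, 64, 125, 216 → 343.
Putting it together: (2916; 343).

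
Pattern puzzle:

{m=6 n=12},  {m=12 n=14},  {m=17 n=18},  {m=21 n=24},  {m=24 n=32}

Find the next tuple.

For the m, differences are 6, 5, 4, … (decreasing by 1 each time): 6, 12, 17, 21, 24 → 26.
N: 12, 14, 18, 24, 32 → 42 (differences are 2, 4, 6, … (increasing by 2 each time)).
Putting it together: {m=26 n=42}.

{m=26 n=42}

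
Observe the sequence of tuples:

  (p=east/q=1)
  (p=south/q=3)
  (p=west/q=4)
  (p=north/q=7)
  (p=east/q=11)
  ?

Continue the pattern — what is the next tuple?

(p=south/q=18)

P: repeats east → south → west → north; east, south, west, north, east → south.
Q: each term is the sum of the two before it, so 1, 3, 4, 7, 11 → 18.
Combining the parts gives (p=south/q=18).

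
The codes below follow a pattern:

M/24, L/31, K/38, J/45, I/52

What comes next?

Letter: letters move back 1 place in the alphabet, so M, L, K, J, I → H.
Second component goes 24, 31, 38, 45, 52 → 59 (+7 each step).
Combining the parts gives H/59.

H/59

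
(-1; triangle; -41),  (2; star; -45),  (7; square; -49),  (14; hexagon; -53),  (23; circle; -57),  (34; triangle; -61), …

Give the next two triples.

First value goes -1, 2, 7, 14, 23, 34 → 47 → 62 (differences are 3, 5, 7, … (increasing by 2 each time)).
Shape: repeats triangle → star → square → hexagon → circle, so triangle, star, square, hexagon, circle, triangle → star → square.
For the third value, −4 each step: -41, -45, -49, -53, -57, -61 → -65 → -69.
So the next two triples are (47; star; -65) and (62; square; -69).

(47; star; -65), (62; square; -69)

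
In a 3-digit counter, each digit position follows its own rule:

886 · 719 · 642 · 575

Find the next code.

408

First digit goes 8, 7, 6, 5 → 4 (−1 each step, mod 10).
Second digit goes 8, 1, 4, 7 → 0 (+3 each step, mod 10).
Third digit — +3 each step, mod 10: 6, 9, 2, 5 → 8.
So the next code is 408.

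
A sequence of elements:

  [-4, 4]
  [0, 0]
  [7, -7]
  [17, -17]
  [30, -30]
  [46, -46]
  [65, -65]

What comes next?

First part: differences are 4, 7, 10, … (increasing by 3 each time); -4, 0, 7, 17, 30, 46, 65 → 87.
Second part: always the negative of the first part, so 4, 0, -7, -17, -30, -46, -65 → -87.
Putting it together: [87, -87].

[87, -87]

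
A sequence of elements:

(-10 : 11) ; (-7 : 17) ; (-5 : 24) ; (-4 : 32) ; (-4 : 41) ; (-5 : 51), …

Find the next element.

(-7 : 62)

First entry: differences are 3, 2, 1, … (decreasing by 1 each time), so -10, -7, -5, -4, -4, -5 → -7.
Second entry goes 11, 17, 24, 32, 41, 51 → 62 (differences are 6, 7, 8, … (increasing by 1 each time)).
Putting it together: (-7 : 62).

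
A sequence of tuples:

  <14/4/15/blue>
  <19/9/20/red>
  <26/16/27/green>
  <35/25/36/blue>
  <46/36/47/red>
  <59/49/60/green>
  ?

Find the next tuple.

First value goes 14, 19, 26, 35, 46, 59 → 74 (differences are 5, 7, 9, … (increasing by 2 each time)).
Second value: 4, 9, 16, 25, 36, 49 → 64 (perfect squares: 2², 3², 4², …).
Third value goes 15, 20, 27, 36, 47, 60 → 75 (always 1 more than the first value).
Colour: blue, red, green, blue, red, green → blue (repeats blue → red → green).
Putting it together: <74/64/75/blue>.

<74/64/75/blue>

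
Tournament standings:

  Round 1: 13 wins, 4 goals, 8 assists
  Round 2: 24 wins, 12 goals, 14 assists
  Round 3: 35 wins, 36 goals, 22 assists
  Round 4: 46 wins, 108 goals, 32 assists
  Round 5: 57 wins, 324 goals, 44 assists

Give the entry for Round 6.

Wins goes 13, 24, 35, 46, 57 → 68 (+11 each step).
Goals — ×3 each step: 4, 12, 36, 108, 324 → 972.
Assists — differences are 6, 8, 10, … (increasing by 2 each time): 8, 14, 22, 32, 44 → 58.
Putting it together: 68 wins, 972 goals, 58 assists.

68 wins, 972 goals, 58 assists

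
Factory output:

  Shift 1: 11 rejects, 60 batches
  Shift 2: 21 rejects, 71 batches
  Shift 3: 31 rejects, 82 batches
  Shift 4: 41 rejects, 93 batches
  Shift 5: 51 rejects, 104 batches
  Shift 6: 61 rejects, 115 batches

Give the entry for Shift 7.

Rejects — +10 each step: 11, 21, 31, 41, 51, 61 → 71.
Batches: +11 each step; 60, 71, 82, 93, 104, 115 → 126.
So the next line is 71 rejects, 126 batches.

71 rejects, 126 batches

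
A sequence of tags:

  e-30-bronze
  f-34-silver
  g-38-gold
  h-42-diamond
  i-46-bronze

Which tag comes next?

j-50-silver

Letter: e, f, g, h, i → j (letters move forward 1 place in the alphabet).
For the second component, +4 each step: 30, 34, 38, 42, 46 → 50.
Rank — repeats bronze → silver → gold → diamond: bronze, silver, gold, diamond, bronze → silver.
Combining the parts gives j-50-silver.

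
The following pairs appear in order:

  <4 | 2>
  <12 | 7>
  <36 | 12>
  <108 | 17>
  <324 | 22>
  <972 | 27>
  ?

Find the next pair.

<2916 | 32>

First value: ×3 each step; 4, 12, 36, 108, 324, 972 → 2916.
Second value goes 2, 7, 12, 17, 22, 27 → 32 (+5 each step).
So the next pair is <2916 | 32>.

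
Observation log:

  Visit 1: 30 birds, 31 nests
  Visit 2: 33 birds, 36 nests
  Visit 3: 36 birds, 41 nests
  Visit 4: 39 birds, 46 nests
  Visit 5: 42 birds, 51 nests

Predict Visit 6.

45 birds, 56 nests

Birds: +3 each step, so 30, 33, 36, 39, 42 → 45.
Nests: 31, 36, 41, 46, 51 → 56 (+5 each step).
Putting it together: 45 birds, 56 nests.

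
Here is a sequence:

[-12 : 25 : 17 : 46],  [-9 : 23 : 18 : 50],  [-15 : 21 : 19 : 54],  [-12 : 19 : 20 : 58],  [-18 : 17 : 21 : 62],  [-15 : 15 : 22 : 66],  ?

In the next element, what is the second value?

13

Second value: −2 each step, so 25, 23, 21, 19, 17, 15 → 13.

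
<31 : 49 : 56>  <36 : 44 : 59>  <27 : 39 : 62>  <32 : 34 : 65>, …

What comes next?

<23 : 29 : 68>

First component — alternating steps +5, −9, +5, −9, …: 31, 36, 27, 32 → 23.
Second component: 49, 44, 39, 34 → 29 (−5 each step).
Third component goes 56, 59, 62, 65 → 68 (+3 each step).
Putting it together: <23 : 29 : 68>.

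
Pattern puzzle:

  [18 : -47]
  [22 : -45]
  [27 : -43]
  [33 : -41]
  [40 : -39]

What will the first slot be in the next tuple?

First slot goes 18, 22, 27, 33, 40 → 48 (differences are 4, 5, 6, … (increasing by 1 each time)).

48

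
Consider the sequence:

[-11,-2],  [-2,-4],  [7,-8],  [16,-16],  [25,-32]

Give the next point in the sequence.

[34,-64]

First component: +9 each step; -11, -2, 7, 16, 25 → 34.
Second component: ×2 each step, so -2, -4, -8, -16, -32 → -64.
Combining the parts gives [34,-64].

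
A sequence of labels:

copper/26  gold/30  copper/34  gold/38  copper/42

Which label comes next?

Metal goes copper, gold, copper, gold, copper → gold (alternates copper ↔ gold).
Second component — +4 each step: 26, 30, 34, 38, 42 → 46.
Combining the parts gives gold/46.

gold/46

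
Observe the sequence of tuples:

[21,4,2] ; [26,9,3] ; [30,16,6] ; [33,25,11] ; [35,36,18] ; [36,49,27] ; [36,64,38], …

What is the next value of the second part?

First part — differences are 5, 4, 3, … (decreasing by 1 each time): 21, 26, 30, 33, 35, 36, 36 → 35.
Second part — perfect squares: 2², 3², 4², …: 4, 9, 16, 25, 36, 49, 64 → 81.
For the third part, differences are 1, 3, 5, … (increasing by 2 each time): 2, 3, 6, 11, 18, 27, 38 → 51.

81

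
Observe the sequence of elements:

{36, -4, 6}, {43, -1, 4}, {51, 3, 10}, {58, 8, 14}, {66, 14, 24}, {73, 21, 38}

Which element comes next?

{81, 29, 62}

For the first coordinate, alternating steps +7, +8, +7, +8, …: 36, 43, 51, 58, 66, 73 → 81.
Second coordinate: differences are 3, 4, 5, … (increasing by 1 each time); -4, -1, 3, 8, 14, 21 → 29.
Third coordinate: each term is the sum of the two before it, so 6, 4, 10, 14, 24, 38 → 62.
Putting it together: {81, 29, 62}.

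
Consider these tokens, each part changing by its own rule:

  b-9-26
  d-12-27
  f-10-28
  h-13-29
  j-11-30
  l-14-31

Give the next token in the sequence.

n-12-32

Letter: letters move forward 2 places in the alphabet; b, d, f, h, j, l → n.
Second component — alternating steps +3, −2, +3, −2, …: 9, 12, 10, 13, 11, 14 → 12.
Third component — +1 each step: 26, 27, 28, 29, 30, 31 → 32.
So the next token is n-12-32.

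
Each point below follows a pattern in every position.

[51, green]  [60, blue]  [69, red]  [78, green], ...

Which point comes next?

For the first entry, +9 each step: 51, 60, 69, 78 → 87.
For the colour, repeats green → blue → red: green, blue, red, green → blue.
Combining the parts gives [87, blue].

[87, blue]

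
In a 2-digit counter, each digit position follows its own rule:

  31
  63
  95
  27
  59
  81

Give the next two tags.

13, 45

First digit: +3 each step, mod 10, so 3, 6, 9, 2, 5, 8 → 1 → 4.
Second digit — +2 each step, mod 10: 1, 3, 5, 7, 9, 1 → 3 → 5.
So the next two tags are 13 and 45.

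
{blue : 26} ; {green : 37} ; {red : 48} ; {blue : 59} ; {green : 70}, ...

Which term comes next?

Colour goes blue, green, red, blue, green → red (repeats blue → green → red).
Second component — +11 each step: 26, 37, 48, 59, 70 → 81.
Combining the parts gives {red : 81}.

{red : 81}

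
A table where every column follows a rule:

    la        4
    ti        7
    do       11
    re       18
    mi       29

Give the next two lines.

fa  47; sol  76

Note: runs through the solfège scale do→ti, so la, ti, do, re, mi → fa → sol.
For the second component, each term is the sum of the two before it: 4, 7, 11, 18, 29 → 47 → 76.
Putting the parts together: fa  47 and then sol  76.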